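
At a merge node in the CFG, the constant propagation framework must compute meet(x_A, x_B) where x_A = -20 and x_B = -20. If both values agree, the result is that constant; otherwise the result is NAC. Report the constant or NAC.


Meet operation: if both paths give the same constant, result is that constant; if they differ, result is NAC (not-a-constant).
Path A: -20, Path B: -20 -> equal
Result: constant -> -20

-20


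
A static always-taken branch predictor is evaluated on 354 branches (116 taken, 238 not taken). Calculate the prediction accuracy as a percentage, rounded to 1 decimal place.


Predictor: always-taken
Correct predictions = 116
Accuracy = 116 / 354 * 100 = 32.8%

32.8


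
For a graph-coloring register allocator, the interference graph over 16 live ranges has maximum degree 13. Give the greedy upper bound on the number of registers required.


Greedy coloring never needs more than (max_degree + 1) colors: when coloring a vertex, at most max_degree neighbors are already colored.
Upper bound = 13 + 1 = 14

14


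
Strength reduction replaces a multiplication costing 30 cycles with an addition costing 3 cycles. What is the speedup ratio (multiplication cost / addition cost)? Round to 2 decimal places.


Ratio = mult_cost / add_cost = 30 / 3 = 10.0

10.0


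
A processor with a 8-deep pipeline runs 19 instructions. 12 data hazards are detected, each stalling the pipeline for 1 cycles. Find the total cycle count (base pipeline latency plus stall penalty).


Base cycles = 8 + 19 - 1 = 26
Total stalls = 12 * 1 = 12
Total = 26 + 12 = 38

38


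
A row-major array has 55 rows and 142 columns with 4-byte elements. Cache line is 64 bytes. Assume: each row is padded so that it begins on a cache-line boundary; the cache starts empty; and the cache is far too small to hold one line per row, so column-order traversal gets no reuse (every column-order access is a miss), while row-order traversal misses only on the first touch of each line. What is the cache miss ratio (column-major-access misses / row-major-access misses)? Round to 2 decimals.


Each row occupies 142 * 4 = 568 bytes and starts on a line boundary, so it spans ceil(568 / 64) = 9 cache lines.
Row-major traversal misses (one per line touched): 55 * ceil(142 * 4 / 64) = 495
Column-major traversal misses (no reuse, every access misses): 55 * 142 = 7810
Ratio = 7810 / 495 = 15.78

15.78


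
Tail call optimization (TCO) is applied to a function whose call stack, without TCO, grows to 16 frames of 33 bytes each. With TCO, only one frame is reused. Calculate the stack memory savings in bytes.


Without TCO: 16 * 33 = 528 bytes
With TCO: reuse 1 frame = 33 bytes
Savings = 528 - 33 = 495

495


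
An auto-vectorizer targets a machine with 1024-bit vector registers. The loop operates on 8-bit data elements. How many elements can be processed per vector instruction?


Width = SIMD bits / data type bits
= 1024 / 8 = 128

128


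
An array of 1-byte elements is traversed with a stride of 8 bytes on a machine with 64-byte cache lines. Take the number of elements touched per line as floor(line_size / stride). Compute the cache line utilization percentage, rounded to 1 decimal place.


Elements per cache line = floor(64 / 8) = 8
Bytes used = 8 * 1 = 8
Utilization = 8 / 64 * 100 = 12.5%

12.5


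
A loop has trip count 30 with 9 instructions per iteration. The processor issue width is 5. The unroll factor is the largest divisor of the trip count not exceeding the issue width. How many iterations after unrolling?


Largest divisor of 30 <= 5 is 5
New iterations = 30 / 5 = 6

6


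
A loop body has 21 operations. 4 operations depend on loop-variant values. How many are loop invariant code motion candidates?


Invariant candidates = total - loop-dependent
= 21 - 4 = 17

17


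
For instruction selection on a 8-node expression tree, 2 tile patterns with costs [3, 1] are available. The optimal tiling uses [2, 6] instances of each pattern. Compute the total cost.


Total cost = sum(count_i * cost_i)
= 2*3 + 6*1
= 12

12


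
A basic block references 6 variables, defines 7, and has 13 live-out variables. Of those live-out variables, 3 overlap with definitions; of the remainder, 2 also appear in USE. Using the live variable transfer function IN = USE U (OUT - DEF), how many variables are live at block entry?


OUT - DEF: 13 - 3 = 10
|IN| = |USE| + |OUT - DEF| - |USE ∩ (OUT - DEF)| = 6 + 10 - 2 = 14

14


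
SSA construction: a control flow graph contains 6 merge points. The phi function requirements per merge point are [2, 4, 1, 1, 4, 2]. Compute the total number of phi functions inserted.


Total phi functions = sum of phi functions at each join node
= 2 + 4 + 1 + 1 + 4 + 2 = 14

14


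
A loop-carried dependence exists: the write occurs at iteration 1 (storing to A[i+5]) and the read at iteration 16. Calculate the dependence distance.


Distance = read iteration - write iteration
= 16 - 1 = 15

15


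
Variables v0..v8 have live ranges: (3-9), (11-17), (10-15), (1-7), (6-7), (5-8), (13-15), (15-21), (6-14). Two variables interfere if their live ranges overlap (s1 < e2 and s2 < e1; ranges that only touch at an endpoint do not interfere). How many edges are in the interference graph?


Check all pairs for overlapping intervals.
Two intervals (s1,e1) and (s2,e2) overlap if s1 < e2 and s2 < e1.
v0 (3-9) vs v1..v8: overlaps v3, v4, v5, v8 -> 4
v1 (11-17) vs v2..v8: overlaps v2, v6, v7, v8 -> 4
v2 (10-15) vs v3..v8: overlaps v6, v8 -> 2
v3 (1-7) vs v4..v8: overlaps v4, v5, v8 -> 3
v4 (6-7) vs v5..v8: overlaps v5, v8 -> 2
v5 (5-8) vs v6..v8: overlaps v8 -> 1
v6 (13-15) vs v7..v8: overlaps v8 -> 1
v7 (15-21) vs v8: overlaps none -> 0
Total overlapping pairs = 4 + 4 + 2 + 3 + 2 + 1 + 1 + 0 = 17

17


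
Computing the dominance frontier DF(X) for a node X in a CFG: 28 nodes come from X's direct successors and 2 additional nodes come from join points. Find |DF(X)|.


DF(X) = direct successor contributions + join point contributions
= 28 + 2 = 30

30


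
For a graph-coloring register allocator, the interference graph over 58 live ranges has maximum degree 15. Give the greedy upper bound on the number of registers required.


Greedy coloring never needs more than (max_degree + 1) colors: when coloring a vertex, at most max_degree neighbors are already colored.
Upper bound = 15 + 1 = 16

16


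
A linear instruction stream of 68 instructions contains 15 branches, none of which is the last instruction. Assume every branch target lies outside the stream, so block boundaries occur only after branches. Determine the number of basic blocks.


With no in-sequence branch targets, the leaders are the first instruction plus the instruction after each branch.
Number of basic blocks = branches + 1
= 15 + 1 = 16

16


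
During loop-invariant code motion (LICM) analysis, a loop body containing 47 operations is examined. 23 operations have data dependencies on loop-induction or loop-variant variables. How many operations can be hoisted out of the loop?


Invariant candidates = total - loop-dependent
= 47 - 23 = 24

24


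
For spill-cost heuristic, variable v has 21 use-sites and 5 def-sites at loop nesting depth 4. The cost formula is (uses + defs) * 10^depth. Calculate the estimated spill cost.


uses + defs = 21 + 5 = 26
10^4 = 10000
Spill cost = 26 * 10000 = 260000

260000


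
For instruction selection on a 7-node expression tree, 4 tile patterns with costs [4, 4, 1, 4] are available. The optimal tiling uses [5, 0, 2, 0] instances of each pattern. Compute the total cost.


Total cost = sum(count_i * cost_i)
= 5*4 + 0*4 + 2*1 + 0*4
= 22

22


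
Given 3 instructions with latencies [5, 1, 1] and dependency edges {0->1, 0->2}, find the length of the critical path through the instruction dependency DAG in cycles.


Compute longest path through dependency graph: dist(Ik) = max over predecessors of dist + latency(Ik).
dist(I0) = latency 5 = 5
dist(I1) = dist(I0) + 1 = 5 + 1 = 6
dist(I2) = dist(I0) + 1 = 5 + 1 = 6
Critical path = max dist = 6

6


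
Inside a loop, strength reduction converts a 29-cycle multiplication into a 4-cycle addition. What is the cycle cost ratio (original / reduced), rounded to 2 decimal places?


Ratio = mult_cost / add_cost = 29 / 4 = 7.25

7.25


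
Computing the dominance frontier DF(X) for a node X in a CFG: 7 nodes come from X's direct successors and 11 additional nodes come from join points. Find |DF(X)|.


DF(X) = direct successor contributions + join point contributions
= 7 + 11 = 18

18


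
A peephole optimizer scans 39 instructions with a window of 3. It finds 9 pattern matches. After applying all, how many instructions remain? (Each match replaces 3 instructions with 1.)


Each match removes 2 instructions.
Total removed = 9 * 2 = 18
Remaining = 39 - 18 = 21

21


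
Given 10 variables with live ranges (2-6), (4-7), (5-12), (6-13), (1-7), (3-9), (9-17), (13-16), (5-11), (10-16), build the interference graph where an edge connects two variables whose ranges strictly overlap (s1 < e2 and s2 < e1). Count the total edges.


Check all pairs for overlapping intervals.
Two intervals (s1,e1) and (s2,e2) overlap if s1 < e2 and s2 < e1.
v0 (2-6) vs v1..v9: overlaps v1, v2, v4, v5, v8 -> 5
v1 (4-7) vs v2..v9: overlaps v2, v3, v4, v5, v8 -> 5
v2 (5-12) vs v3..v9: overlaps v3, v4, v5, v6, v8, v9 -> 6
v3 (6-13) vs v4..v9: overlaps v4, v5, v6, v8, v9 -> 5
v4 (1-7) vs v5..v9: overlaps v5, v8 -> 2
v5 (3-9) vs v6..v9: overlaps v8 -> 1
v6 (9-17) vs v7..v9: overlaps v7, v8, v9 -> 3
v7 (13-16) vs v8..v9: overlaps v9 -> 1
v8 (5-11) vs v9: overlaps v9 -> 1
Total overlapping pairs = 5 + 5 + 6 + 5 + 2 + 1 + 3 + 1 + 1 = 29

29


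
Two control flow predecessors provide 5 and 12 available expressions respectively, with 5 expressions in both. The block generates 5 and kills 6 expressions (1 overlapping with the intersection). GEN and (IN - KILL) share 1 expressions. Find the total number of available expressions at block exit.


IN = intersection of predecessors = 5
IN - KILL = 5 - 1 = 4
|OUT| = |GEN| + |IN - KILL| - |GEN ∩ (IN - KILL)| = 5 + 4 - 1 = 8

8


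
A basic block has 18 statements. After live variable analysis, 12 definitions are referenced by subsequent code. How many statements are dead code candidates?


Dead code = total statements - live definitions
= 18 - 12 = 6

6


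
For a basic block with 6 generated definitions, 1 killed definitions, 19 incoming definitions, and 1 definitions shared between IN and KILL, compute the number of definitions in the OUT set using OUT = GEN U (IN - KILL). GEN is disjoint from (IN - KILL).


IN - KILL: 19 - 1 = 18 surviving definitions
OUT = GEN + surviving = 6 + 18 = 24

24


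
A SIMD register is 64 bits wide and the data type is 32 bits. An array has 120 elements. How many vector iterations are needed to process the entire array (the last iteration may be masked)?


Width = 64 / 32 = 2 elements per vector op
Iterations = ceil(120 / 2) = 60

60


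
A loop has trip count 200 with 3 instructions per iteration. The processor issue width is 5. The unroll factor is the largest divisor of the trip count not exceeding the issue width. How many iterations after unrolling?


Largest divisor of 200 <= 5 is 5
New iterations = 200 / 5 = 40

40


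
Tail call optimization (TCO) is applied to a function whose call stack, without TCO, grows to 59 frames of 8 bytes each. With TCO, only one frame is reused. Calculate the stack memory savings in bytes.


Without TCO: 59 * 8 = 472 bytes
With TCO: reuse 1 frame = 8 bytes
Savings = 472 - 8 = 464

464


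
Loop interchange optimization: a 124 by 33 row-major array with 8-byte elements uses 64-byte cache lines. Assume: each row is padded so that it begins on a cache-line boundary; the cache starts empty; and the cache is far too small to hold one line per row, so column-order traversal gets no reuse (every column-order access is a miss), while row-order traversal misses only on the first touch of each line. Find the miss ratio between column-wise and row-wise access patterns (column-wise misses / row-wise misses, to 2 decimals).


Each row occupies 33 * 8 = 264 bytes and starts on a line boundary, so it spans ceil(264 / 64) = 5 cache lines.
Row-major traversal misses (one per line touched): 124 * ceil(33 * 8 / 64) = 620
Column-major traversal misses (no reuse, every access misses): 124 * 33 = 4092
Ratio = 4092 / 620 = 6.6

6.6


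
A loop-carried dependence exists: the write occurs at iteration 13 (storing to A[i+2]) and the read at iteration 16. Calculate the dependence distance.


Distance = read iteration - write iteration
= 16 - 13 = 3

3


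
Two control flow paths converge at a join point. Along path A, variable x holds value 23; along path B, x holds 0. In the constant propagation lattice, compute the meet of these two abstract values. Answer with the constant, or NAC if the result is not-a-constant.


Meet operation: if both paths give the same constant, result is that constant; if they differ, result is NAC (not-a-constant).
Path A: 23, Path B: 0 -> differ
Result: not-a-constant -> NAC

NAC


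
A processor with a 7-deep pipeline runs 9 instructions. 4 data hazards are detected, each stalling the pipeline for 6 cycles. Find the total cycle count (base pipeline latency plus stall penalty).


Base cycles = 7 + 9 - 1 = 15
Total stalls = 4 * 6 = 24
Total = 15 + 24 = 39

39


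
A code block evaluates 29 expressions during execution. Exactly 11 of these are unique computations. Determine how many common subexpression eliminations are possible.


CSE count = total expressions - unique expressions
= 29 - 11 = 18

18


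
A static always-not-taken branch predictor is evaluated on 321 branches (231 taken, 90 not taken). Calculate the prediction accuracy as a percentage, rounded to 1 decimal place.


Predictor: always-not-taken
Correct predictions = 90
Accuracy = 90 / 321 * 100 = 28.0%

28.0


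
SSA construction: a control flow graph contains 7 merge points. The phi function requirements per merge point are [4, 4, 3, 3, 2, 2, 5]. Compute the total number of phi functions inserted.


Total phi functions = sum of phi functions at each join node
= 4 + 4 + 3 + 3 + 2 + 2 + 5 = 23

23


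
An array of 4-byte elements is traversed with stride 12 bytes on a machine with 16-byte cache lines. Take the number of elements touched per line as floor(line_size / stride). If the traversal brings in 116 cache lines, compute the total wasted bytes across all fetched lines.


Elements per line = floor(16 / 12) = 1
Bytes used per line = 1 * 4 = 4
Wasted per line = 16 - 4 = 12
Total wasted = 12 * 116 = 1392

1392


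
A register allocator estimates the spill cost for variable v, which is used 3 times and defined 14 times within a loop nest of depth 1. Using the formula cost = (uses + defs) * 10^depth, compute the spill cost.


uses + defs = 3 + 14 = 17
10^1 = 10
Spill cost = 17 * 10 = 170

170


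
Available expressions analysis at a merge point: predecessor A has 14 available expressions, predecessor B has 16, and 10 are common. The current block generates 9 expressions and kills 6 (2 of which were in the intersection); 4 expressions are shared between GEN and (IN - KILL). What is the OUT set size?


IN = intersection of predecessors = 10
IN - KILL = 10 - 2 = 8
|OUT| = |GEN| + |IN - KILL| - |GEN ∩ (IN - KILL)| = 9 + 8 - 4 = 13

13


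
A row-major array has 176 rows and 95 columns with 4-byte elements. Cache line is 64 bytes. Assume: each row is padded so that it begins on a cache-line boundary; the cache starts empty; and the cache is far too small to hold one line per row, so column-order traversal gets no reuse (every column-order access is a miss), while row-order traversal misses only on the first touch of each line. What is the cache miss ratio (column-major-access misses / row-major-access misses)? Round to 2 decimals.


Each row occupies 95 * 4 = 380 bytes and starts on a line boundary, so it spans ceil(380 / 64) = 6 cache lines.
Row-major traversal misses (one per line touched): 176 * ceil(95 * 4 / 64) = 1056
Column-major traversal misses (no reuse, every access misses): 176 * 95 = 16720
Ratio = 16720 / 1056 = 15.83

15.83


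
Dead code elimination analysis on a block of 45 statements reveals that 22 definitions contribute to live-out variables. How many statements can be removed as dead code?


Dead code = total statements - live definitions
= 45 - 22 = 23

23


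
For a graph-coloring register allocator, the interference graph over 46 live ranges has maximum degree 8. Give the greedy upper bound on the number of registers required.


Greedy coloring never needs more than (max_degree + 1) colors: when coloring a vertex, at most max_degree neighbors are already colored.
Upper bound = 8 + 1 = 9

9


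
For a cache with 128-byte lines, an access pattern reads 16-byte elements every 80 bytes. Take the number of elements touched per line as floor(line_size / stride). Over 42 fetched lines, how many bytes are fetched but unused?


Elements per line = floor(128 / 80) = 1
Bytes used per line = 1 * 16 = 16
Wasted per line = 128 - 16 = 112
Total wasted = 112 * 42 = 4704

4704


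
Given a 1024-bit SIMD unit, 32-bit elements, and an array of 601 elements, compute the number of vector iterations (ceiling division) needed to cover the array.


Width = 1024 / 32 = 32 elements per vector op
Iterations = ceil(601 / 32) = 19

19


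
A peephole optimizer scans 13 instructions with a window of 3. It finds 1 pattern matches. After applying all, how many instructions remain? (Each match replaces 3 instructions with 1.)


Each match removes 2 instructions.
Total removed = 1 * 2 = 2
Remaining = 13 - 2 = 11

11


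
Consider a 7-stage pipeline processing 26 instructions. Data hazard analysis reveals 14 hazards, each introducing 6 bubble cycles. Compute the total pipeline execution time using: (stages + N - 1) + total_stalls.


Base cycles = 7 + 26 - 1 = 32
Total stalls = 14 * 6 = 84
Total = 32 + 84 = 116

116


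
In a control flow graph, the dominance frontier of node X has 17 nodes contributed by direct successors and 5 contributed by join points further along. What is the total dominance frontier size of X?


DF(X) = direct successor contributions + join point contributions
= 17 + 5 = 22

22


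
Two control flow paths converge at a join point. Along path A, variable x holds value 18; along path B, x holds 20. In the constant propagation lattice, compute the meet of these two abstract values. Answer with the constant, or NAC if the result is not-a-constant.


Meet operation: if both paths give the same constant, result is that constant; if they differ, result is NAC (not-a-constant).
Path A: 18, Path B: 20 -> differ
Result: not-a-constant -> NAC

NAC


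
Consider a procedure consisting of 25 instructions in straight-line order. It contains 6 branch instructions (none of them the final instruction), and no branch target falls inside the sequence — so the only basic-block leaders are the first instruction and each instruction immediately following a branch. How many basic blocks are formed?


With no in-sequence branch targets, the leaders are the first instruction plus the instruction after each branch.
Number of basic blocks = branches + 1
= 6 + 1 = 7

7


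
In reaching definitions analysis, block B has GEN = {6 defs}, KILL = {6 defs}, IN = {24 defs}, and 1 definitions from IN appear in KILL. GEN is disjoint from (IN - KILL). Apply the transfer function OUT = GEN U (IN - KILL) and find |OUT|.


IN - KILL: 24 - 1 = 23 surviving definitions
OUT = GEN + surviving = 6 + 23 = 29

29


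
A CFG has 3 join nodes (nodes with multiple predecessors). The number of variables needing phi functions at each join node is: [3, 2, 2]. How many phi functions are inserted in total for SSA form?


Total phi functions = sum of phi functions at each join node
= 3 + 2 + 2 = 7

7


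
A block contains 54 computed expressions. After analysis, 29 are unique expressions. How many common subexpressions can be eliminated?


CSE count = total expressions - unique expressions
= 54 - 29 = 25

25


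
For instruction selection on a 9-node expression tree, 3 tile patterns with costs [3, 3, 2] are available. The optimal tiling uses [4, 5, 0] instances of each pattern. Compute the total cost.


Total cost = sum(count_i * cost_i)
= 4*3 + 5*3 + 0*2
= 27

27


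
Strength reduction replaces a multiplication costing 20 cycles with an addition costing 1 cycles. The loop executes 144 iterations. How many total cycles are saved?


Per-iteration saving = 20 - 1 = 19
Total saved = 144 * 19 = 2736

2736


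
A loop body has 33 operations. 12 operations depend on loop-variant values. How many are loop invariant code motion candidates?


Invariant candidates = total - loop-dependent
= 33 - 12 = 21

21


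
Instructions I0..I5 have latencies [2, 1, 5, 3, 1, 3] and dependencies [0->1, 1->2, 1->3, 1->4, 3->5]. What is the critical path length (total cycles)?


Compute longest path through dependency graph: dist(Ik) = max over predecessors of dist + latency(Ik).
dist(I0) = latency 2 = 2
dist(I1) = dist(I0) + 1 = 2 + 1 = 3
dist(I2) = dist(I1) + 5 = 3 + 5 = 8
dist(I3) = dist(I1) + 3 = 3 + 3 = 6
dist(I4) = dist(I1) + 1 = 3 + 1 = 4
dist(I5) = dist(I3) + 3 = 6 + 3 = 9
Critical path = max dist = 9

9


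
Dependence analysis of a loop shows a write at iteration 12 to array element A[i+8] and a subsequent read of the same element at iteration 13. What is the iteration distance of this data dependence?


Distance = read iteration - write iteration
= 13 - 12 = 1

1


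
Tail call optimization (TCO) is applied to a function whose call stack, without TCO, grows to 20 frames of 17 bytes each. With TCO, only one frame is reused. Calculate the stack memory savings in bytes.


Without TCO: 20 * 17 = 340 bytes
With TCO: reuse 1 frame = 17 bytes
Savings = 340 - 17 = 323

323


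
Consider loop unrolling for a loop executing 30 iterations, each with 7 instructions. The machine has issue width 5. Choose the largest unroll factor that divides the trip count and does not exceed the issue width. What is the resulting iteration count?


Largest divisor of 30 <= 5 is 5
New iterations = 30 / 5 = 6

6


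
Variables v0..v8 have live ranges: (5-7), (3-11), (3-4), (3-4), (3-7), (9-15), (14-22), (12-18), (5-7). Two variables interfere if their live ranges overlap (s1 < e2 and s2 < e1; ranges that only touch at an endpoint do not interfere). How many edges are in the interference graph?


Check all pairs for overlapping intervals.
Two intervals (s1,e1) and (s2,e2) overlap if s1 < e2 and s2 < e1.
v0 (5-7) vs v1..v8: overlaps v1, v4, v8 -> 3
v1 (3-11) vs v2..v8: overlaps v2, v3, v4, v5, v8 -> 5
v2 (3-4) vs v3..v8: overlaps v3, v4 -> 2
v3 (3-4) vs v4..v8: overlaps v4 -> 1
v4 (3-7) vs v5..v8: overlaps v8 -> 1
v5 (9-15) vs v6..v8: overlaps v6, v7 -> 2
v6 (14-22) vs v7..v8: overlaps v7 -> 1
v7 (12-18) vs v8: overlaps none -> 0
Total overlapping pairs = 3 + 5 + 2 + 1 + 1 + 2 + 1 + 0 = 15

15


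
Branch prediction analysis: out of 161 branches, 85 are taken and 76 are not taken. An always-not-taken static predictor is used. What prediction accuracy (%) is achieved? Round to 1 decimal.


Predictor: always-not-taken
Correct predictions = 76
Accuracy = 76 / 161 * 100 = 47.2%

47.2


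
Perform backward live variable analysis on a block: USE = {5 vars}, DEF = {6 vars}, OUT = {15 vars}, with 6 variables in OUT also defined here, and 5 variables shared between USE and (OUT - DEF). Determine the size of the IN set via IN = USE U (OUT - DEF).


OUT - DEF: 15 - 6 = 9
|IN| = |USE| + |OUT - DEF| - |USE ∩ (OUT - DEF)| = 5 + 9 - 5 = 9

9


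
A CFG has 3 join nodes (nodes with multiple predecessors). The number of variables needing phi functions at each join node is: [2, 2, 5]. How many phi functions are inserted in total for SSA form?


Total phi functions = sum of phi functions at each join node
= 2 + 2 + 5 = 9

9


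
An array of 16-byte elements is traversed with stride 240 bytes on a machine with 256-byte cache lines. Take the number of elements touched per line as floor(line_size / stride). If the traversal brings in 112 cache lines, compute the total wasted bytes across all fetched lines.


Elements per line = floor(256 / 240) = 1
Bytes used per line = 1 * 16 = 16
Wasted per line = 256 - 16 = 240
Total wasted = 240 * 112 = 26880

26880


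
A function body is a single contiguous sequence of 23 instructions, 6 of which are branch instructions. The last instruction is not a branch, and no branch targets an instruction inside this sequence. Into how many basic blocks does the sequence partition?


With no in-sequence branch targets, the leaders are the first instruction plus the instruction after each branch.
Number of basic blocks = branches + 1
= 6 + 1 = 7

7


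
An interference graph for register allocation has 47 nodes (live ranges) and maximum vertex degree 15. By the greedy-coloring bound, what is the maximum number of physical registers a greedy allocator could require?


Greedy coloring never needs more than (max_degree + 1) colors: when coloring a vertex, at most max_degree neighbors are already colored.
Upper bound = 15 + 1 = 16

16


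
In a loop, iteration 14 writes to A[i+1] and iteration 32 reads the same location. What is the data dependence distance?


Distance = read iteration - write iteration
= 32 - 14 = 18

18


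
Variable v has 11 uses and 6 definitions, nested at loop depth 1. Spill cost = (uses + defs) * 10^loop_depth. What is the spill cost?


uses + defs = 11 + 6 = 17
10^1 = 10
Spill cost = 17 * 10 = 170

170


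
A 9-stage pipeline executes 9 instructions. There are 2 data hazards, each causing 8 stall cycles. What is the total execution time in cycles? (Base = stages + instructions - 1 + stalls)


Base cycles = 9 + 9 - 1 = 17
Total stalls = 2 * 8 = 16
Total = 17 + 16 = 33

33


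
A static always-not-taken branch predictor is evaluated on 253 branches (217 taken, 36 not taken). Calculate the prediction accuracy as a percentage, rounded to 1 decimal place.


Predictor: always-not-taken
Correct predictions = 36
Accuracy = 36 / 253 * 100 = 14.2%

14.2


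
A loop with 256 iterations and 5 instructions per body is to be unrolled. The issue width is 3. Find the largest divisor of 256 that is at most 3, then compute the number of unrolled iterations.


Largest divisor of 256 <= 3 is 2
New iterations = 256 / 2 = 128

128


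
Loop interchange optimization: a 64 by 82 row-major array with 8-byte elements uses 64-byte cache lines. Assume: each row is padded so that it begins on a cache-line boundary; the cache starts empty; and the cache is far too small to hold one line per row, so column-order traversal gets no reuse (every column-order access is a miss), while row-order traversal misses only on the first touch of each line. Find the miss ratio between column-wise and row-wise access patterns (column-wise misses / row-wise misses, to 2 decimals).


Each row occupies 82 * 8 = 656 bytes and starts on a line boundary, so it spans ceil(656 / 64) = 11 cache lines.
Row-major traversal misses (one per line touched): 64 * ceil(82 * 8 / 64) = 704
Column-major traversal misses (no reuse, every access misses): 64 * 82 = 5248
Ratio = 5248 / 704 = 7.45

7.45


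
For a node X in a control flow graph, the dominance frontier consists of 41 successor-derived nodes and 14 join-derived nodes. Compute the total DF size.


DF(X) = direct successor contributions + join point contributions
= 41 + 14 = 55

55


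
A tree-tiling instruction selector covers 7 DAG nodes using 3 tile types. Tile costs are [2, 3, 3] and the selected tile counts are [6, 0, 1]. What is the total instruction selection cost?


Total cost = sum(count_i * cost_i)
= 6*2 + 0*3 + 1*3
= 15

15


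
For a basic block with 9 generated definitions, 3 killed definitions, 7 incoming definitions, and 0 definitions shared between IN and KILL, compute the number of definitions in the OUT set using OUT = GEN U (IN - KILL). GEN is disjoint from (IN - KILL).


IN - KILL: 7 - 0 = 7 surviving definitions
OUT = GEN + surviving = 9 + 7 = 16

16


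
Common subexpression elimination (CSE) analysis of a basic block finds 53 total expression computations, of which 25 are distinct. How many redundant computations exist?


CSE count = total expressions - unique expressions
= 53 - 25 = 28

28


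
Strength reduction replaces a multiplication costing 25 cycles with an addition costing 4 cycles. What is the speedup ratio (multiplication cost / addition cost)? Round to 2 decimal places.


Ratio = mult_cost / add_cost = 25 / 4 = 6.25

6.25


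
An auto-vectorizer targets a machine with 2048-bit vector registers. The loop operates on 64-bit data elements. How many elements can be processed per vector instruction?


Width = SIMD bits / data type bits
= 2048 / 64 = 32

32


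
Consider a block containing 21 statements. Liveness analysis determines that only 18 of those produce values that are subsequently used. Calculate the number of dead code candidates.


Dead code = total statements - live definitions
= 21 - 18 = 3

3


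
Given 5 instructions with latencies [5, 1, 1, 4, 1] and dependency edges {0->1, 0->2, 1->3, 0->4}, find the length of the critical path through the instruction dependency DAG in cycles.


Compute longest path through dependency graph: dist(Ik) = max over predecessors of dist + latency(Ik).
dist(I0) = latency 5 = 5
dist(I1) = dist(I0) + 1 = 5 + 1 = 6
dist(I2) = dist(I0) + 1 = 5 + 1 = 6
dist(I3) = dist(I1) + 4 = 6 + 4 = 10
dist(I4) = dist(I0) + 1 = 5 + 1 = 6
Critical path = max dist = 10

10


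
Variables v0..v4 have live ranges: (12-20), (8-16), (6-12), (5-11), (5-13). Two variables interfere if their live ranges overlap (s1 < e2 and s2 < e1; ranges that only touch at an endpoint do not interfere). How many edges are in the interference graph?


Check all pairs for overlapping intervals.
Two intervals (s1,e1) and (s2,e2) overlap if s1 < e2 and s2 < e1.
v0 (12-20) vs v1..v4: overlaps v1, v4 -> 2
v1 (8-16) vs v2..v4: overlaps v2, v3, v4 -> 3
v2 (6-12) vs v3..v4: overlaps v3, v4 -> 2
v3 (5-11) vs v4: overlaps v4 -> 1
Total overlapping pairs = 2 + 3 + 2 + 1 = 8

8


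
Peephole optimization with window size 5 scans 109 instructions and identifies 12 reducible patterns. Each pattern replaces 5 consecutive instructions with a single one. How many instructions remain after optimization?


Each match removes 4 instructions.
Total removed = 12 * 4 = 48
Remaining = 109 - 48 = 61

61


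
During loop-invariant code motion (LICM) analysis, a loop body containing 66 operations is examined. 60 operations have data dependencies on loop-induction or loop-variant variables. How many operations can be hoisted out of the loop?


Invariant candidates = total - loop-dependent
= 66 - 60 = 6

6


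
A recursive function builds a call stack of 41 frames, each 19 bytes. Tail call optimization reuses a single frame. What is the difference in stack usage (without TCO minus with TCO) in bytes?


Without TCO: 41 * 19 = 779 bytes
With TCO: reuse 1 frame = 19 bytes
Savings = 779 - 19 = 760

760


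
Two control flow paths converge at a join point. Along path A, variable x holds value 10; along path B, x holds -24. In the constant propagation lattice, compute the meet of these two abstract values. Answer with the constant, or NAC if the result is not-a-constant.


Meet operation: if both paths give the same constant, result is that constant; if they differ, result is NAC (not-a-constant).
Path A: 10, Path B: -24 -> differ
Result: not-a-constant -> NAC

NAC


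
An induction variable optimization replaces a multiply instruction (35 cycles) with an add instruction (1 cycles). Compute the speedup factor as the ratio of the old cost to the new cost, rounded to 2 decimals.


Ratio = mult_cost / add_cost = 35 / 1 = 35.0

35.0


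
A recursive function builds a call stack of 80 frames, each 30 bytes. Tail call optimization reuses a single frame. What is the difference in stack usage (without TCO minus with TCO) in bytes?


Without TCO: 80 * 30 = 2400 bytes
With TCO: reuse 1 frame = 30 bytes
Savings = 2400 - 30 = 2370

2370


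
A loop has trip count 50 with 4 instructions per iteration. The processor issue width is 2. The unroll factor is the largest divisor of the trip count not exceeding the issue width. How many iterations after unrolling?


Largest divisor of 50 <= 2 is 2
New iterations = 50 / 2 = 25

25


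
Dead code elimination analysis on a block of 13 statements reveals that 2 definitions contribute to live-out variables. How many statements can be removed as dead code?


Dead code = total statements - live definitions
= 13 - 2 = 11

11


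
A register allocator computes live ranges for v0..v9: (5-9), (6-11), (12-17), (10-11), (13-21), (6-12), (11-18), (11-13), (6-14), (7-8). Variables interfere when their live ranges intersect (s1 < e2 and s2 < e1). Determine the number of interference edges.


Check all pairs for overlapping intervals.
Two intervals (s1,e1) and (s2,e2) overlap if s1 < e2 and s2 < e1.
v0 (5-9) vs v1..v9: overlaps v1, v5, v8, v9 -> 4
v1 (6-11) vs v2..v9: overlaps v3, v5, v8, v9 -> 4
v2 (12-17) vs v3..v9: overlaps v4, v6, v7, v8 -> 4
v3 (10-11) vs v4..v9: overlaps v5, v8 -> 2
v4 (13-21) vs v5..v9: overlaps v6, v8 -> 2
v5 (6-12) vs v6..v9: overlaps v6, v7, v8, v9 -> 4
v6 (11-18) vs v7..v9: overlaps v7, v8 -> 2
v7 (11-13) vs v8..v9: overlaps v8 -> 1
v8 (6-14) vs v9: overlaps v9 -> 1
Total overlapping pairs = 4 + 4 + 4 + 2 + 2 + 4 + 2 + 1 + 1 = 24

24


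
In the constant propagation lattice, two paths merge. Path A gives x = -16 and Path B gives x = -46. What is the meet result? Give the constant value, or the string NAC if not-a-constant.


Meet operation: if both paths give the same constant, result is that constant; if they differ, result is NAC (not-a-constant).
Path A: -16, Path B: -46 -> differ
Result: not-a-constant -> NAC

NAC


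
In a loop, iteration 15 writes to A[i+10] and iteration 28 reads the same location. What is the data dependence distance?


Distance = read iteration - write iteration
= 28 - 15 = 13

13


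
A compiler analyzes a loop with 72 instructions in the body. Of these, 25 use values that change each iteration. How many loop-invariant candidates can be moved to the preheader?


Invariant candidates = total - loop-dependent
= 72 - 25 = 47

47


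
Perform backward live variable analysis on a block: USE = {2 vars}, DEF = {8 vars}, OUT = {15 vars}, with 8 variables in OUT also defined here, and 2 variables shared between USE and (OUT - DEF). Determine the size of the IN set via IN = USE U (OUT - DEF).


OUT - DEF: 15 - 8 = 7
|IN| = |USE| + |OUT - DEF| - |USE ∩ (OUT - DEF)| = 2 + 7 - 2 = 7

7


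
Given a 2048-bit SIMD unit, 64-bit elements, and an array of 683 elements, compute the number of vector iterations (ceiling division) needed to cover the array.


Width = 2048 / 64 = 32 elements per vector op
Iterations = ceil(683 / 32) = 22

22


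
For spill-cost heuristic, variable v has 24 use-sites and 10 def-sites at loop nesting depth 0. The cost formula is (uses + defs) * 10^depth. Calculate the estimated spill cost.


uses + defs = 24 + 10 = 34
10^0 = 1
Spill cost = 34 * 1 = 34

34


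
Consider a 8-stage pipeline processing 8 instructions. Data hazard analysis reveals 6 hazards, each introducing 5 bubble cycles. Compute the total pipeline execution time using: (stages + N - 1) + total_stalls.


Base cycles = 8 + 8 - 1 = 15
Total stalls = 6 * 5 = 30
Total = 15 + 30 = 45

45


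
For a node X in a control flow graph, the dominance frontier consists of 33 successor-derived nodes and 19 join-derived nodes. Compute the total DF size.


DF(X) = direct successor contributions + join point contributions
= 33 + 19 = 52

52


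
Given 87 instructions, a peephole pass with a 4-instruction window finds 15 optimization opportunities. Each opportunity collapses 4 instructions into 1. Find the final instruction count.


Each match removes 3 instructions.
Total removed = 15 * 3 = 45
Remaining = 87 - 45 = 42

42


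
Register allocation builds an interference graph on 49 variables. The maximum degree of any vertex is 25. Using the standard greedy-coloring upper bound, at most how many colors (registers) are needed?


Greedy coloring never needs more than (max_degree + 1) colors: when coloring a vertex, at most max_degree neighbors are already colored.
Upper bound = 25 + 1 = 26

26


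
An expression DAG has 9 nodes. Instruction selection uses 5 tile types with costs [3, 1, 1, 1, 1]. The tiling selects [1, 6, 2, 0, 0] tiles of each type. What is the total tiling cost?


Total cost = sum(count_i * cost_i)
= 1*3 + 6*1 + 2*1 + 0*1 + 0*1
= 11

11


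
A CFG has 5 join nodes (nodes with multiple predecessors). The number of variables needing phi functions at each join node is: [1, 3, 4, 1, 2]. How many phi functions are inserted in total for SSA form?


Total phi functions = sum of phi functions at each join node
= 1 + 3 + 4 + 1 + 2 = 11

11


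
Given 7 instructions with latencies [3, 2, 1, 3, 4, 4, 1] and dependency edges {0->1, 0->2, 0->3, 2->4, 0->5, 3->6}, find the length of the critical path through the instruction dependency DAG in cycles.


Compute longest path through dependency graph: dist(Ik) = max over predecessors of dist + latency(Ik).
dist(I0) = latency 3 = 3
dist(I1) = dist(I0) + 2 = 3 + 2 = 5
dist(I2) = dist(I0) + 1 = 3 + 1 = 4
dist(I3) = dist(I0) + 3 = 3 + 3 = 6
dist(I4) = dist(I2) + 4 = 4 + 4 = 8
dist(I5) = dist(I0) + 4 = 3 + 4 = 7
dist(I6) = dist(I3) + 1 = 6 + 1 = 7
Critical path = max dist = 8

8


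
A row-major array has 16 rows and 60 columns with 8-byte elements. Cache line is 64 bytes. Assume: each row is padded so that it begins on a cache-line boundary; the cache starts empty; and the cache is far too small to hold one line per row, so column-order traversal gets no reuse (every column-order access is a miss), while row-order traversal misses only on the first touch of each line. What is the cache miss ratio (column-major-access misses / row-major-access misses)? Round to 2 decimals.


Each row occupies 60 * 8 = 480 bytes and starts on a line boundary, so it spans ceil(480 / 64) = 8 cache lines.
Row-major traversal misses (one per line touched): 16 * ceil(60 * 8 / 64) = 128
Column-major traversal misses (no reuse, every access misses): 16 * 60 = 960
Ratio = 960 / 128 = 7.5

7.5


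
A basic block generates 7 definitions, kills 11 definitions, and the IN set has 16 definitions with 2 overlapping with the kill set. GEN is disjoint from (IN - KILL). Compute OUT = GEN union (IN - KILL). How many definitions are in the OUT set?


IN - KILL: 16 - 2 = 14 surviving definitions
OUT = GEN + surviving = 7 + 14 = 21

21


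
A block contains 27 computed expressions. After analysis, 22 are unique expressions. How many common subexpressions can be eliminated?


CSE count = total expressions - unique expressions
= 27 - 22 = 5

5


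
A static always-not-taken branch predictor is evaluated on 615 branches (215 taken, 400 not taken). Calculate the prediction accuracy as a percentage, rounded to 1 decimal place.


Predictor: always-not-taken
Correct predictions = 400
Accuracy = 400 / 615 * 100 = 65.0%

65.0


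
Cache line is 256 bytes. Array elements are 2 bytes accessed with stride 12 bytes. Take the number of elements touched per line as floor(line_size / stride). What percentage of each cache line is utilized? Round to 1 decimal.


Elements per cache line = floor(256 / 12) = 21
Bytes used = 21 * 2 = 42
Utilization = 42 / 256 * 100 = 16.4%

16.4


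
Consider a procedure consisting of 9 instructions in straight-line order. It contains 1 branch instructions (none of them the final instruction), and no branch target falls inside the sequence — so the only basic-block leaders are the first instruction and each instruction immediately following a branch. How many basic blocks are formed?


With no in-sequence branch targets, the leaders are the first instruction plus the instruction after each branch.
Number of basic blocks = branches + 1
= 1 + 1 = 2

2
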